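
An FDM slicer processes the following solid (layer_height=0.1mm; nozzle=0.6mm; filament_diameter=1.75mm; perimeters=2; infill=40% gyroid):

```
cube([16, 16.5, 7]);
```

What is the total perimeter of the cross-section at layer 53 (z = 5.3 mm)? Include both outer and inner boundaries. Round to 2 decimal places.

At z = 5.3 mm: the 16×16.5 cube contributes its full rectangle (perimeter 65.00 mm). Overall, the cross-section is a single solid region. Total boundary length (outer) = 65.00 mm.

65.00 mm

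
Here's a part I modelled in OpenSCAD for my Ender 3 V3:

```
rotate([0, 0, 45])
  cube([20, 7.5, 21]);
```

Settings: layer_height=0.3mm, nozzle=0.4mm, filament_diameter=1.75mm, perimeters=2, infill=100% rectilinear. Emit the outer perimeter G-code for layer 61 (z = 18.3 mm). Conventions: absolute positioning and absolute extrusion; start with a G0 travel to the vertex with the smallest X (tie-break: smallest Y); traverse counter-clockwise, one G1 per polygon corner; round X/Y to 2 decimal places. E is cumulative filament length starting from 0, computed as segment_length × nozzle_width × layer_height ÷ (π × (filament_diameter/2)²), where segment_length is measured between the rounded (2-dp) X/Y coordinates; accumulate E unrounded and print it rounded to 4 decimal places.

At z = 18.3 mm: the 20×7.5 cube contributes its full rectangle; (rotated 45° about Z; rotation is an isometry so areas/perimeters/island counts are preserved). The outline is a single polygon with 4 vertices. Extrusion per mm of travel: 0.4 × 0.3 / (π × 0.875²) = 0.049890. Accumulating E over each segment gives final E = 2.7439.

G0 X-5.30 Y5.30 Z18.30
G1 X0.00 Y0.00 E0.3739
G1 X14.14 Y14.14 E1.3716
G1 X8.84 Y19.45 E1.7459
G1 X-5.30 Y5.30 E2.7439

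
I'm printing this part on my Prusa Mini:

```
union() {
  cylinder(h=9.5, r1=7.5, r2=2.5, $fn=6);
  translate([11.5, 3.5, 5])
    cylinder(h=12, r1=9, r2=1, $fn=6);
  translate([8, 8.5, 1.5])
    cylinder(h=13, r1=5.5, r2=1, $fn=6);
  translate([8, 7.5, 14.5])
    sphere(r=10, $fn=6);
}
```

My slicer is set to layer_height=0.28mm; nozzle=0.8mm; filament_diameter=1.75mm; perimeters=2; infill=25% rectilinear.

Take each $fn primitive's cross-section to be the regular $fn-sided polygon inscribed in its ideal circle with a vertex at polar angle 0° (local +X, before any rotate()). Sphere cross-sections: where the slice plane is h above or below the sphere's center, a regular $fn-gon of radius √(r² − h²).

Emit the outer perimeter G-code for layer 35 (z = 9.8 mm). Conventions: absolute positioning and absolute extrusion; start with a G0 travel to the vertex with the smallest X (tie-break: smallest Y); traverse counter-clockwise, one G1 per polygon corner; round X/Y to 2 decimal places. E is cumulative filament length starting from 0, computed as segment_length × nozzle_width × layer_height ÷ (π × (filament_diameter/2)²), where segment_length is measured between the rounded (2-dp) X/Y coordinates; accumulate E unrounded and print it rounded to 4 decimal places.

At z = 9.8 mm: the cone does not reach this height (z outside [0, 9.5]); the cone at (11.5, 3.5) (r1=9→r2=1) has section circumradius 5.800 here — a regular 6-gon; the cone at (8, 8.5): at t=0.638 of its height the radius interpolates to r₁+(r₂−r₁)t = 2.627, giving a regular 6-gon of that circumradius; the sphere at (8, 7.5): section is a regular 6-gon, circumradius = √(r²−h²) = √(10²−4.7²) = 8.827; Taking the union: the regions partially overlap (shared area 82.74 mm²), so overlapping operands fuse into one piece — 1 connected region. The outline is a single polygon with 10 vertices. Extrusion per mm of travel: 0.8 × 0.28 / (π × 0.875²) = 0.093128. Accumulating E over each segment gives final E = 5.3382.

G0 X-0.83 Y7.50 Z9.80
G1 X3.59 Y-0.14 E0.8220
G1 X7.80 Y-0.14 E1.2141
G1 X8.60 Y-1.52 E1.3626
G1 X14.40 Y-1.52 E1.9028
G1 X17.30 Y3.50 E2.4427
G1 X15.91 Y5.91 E2.7018
G1 X16.83 Y7.50 E2.8728
G1 X12.41 Y15.14 E3.6948
G1 X3.59 Y15.14 E4.5162
G1 X-0.83 Y7.50 E5.3382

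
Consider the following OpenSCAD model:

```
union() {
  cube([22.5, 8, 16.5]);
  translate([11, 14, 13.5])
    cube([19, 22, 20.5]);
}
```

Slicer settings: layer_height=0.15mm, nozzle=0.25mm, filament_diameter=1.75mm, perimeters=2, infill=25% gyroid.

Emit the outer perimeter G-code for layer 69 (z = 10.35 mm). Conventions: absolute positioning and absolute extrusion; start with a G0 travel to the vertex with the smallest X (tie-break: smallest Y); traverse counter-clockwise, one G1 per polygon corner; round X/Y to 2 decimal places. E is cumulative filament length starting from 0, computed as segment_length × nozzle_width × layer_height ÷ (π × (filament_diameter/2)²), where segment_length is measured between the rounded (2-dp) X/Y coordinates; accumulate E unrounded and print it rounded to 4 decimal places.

At z = 10.35 mm: the 22.5×8 cube contributes its full rectangle; the cube at (11, 14) is absent (z outside [13.5, 34]); Combining (union): only the 22.5×8 cube is present, so the union is just that shape — 1 connected region. The outline is a single polygon with 4 vertices. Extrusion per mm of travel: 0.25 × 0.15 / (π × 0.875²) = 0.015591. Accumulating E over each segment gives final E = 0.9510.

G0 X0.00 Y0.00 Z10.35
G1 X22.50 Y0.00 E0.3508
G1 X22.50 Y8.00 E0.4755
G1 X0.00 Y8.00 E0.8263
G1 X0.00 Y0.00 E0.9510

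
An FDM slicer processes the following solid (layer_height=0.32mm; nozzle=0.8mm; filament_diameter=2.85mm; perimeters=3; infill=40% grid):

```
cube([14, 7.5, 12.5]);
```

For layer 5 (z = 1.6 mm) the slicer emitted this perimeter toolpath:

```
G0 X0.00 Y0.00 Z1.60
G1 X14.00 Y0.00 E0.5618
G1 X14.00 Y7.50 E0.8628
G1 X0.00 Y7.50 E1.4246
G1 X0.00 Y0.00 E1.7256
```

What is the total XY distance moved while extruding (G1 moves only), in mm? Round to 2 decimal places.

43.00 mm

Sum the Euclidean lengths of each G1 segment: total = 43.00 mm.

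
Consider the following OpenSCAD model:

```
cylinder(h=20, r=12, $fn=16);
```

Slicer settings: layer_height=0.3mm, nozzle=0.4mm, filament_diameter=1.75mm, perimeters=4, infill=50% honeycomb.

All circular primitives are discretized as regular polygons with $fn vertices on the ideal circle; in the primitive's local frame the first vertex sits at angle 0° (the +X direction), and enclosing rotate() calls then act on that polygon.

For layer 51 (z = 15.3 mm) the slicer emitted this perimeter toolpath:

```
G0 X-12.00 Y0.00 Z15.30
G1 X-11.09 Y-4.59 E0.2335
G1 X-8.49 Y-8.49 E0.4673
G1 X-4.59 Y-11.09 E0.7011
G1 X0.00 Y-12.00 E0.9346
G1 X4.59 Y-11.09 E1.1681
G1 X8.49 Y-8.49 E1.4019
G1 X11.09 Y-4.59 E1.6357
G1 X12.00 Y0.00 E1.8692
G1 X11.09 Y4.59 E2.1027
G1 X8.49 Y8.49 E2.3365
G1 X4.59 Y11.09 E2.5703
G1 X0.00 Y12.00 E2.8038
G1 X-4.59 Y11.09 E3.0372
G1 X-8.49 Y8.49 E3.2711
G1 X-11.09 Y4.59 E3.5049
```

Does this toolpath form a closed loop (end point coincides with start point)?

Start point (G0): (-12.00, 0.00). End point (last G1): the path does not return to the start — open.

no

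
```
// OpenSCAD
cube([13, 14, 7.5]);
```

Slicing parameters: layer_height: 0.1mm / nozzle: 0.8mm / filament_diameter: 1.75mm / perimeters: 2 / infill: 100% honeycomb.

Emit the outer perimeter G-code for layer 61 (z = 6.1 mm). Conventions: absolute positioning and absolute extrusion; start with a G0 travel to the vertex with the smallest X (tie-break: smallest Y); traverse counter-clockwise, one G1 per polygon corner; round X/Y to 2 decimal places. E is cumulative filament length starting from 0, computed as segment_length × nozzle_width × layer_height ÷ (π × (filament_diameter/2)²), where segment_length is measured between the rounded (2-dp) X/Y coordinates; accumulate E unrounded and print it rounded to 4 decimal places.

G0 X0.00 Y0.00 Z6.10
G1 X13.00 Y0.00 E0.4324
G1 X13.00 Y14.00 E0.8980
G1 X0.00 Y14.00 E1.3304
G1 X0.00 Y0.00 E1.7960

At z = 6.1 mm: the 13×14 cube contributes its full rectangle. The outline is a single polygon with 4 vertices. Extrusion per mm of travel: 0.8 × 0.1 / (π × 0.875²) = 0.033260. Accumulating E over each segment gives final E = 1.7960.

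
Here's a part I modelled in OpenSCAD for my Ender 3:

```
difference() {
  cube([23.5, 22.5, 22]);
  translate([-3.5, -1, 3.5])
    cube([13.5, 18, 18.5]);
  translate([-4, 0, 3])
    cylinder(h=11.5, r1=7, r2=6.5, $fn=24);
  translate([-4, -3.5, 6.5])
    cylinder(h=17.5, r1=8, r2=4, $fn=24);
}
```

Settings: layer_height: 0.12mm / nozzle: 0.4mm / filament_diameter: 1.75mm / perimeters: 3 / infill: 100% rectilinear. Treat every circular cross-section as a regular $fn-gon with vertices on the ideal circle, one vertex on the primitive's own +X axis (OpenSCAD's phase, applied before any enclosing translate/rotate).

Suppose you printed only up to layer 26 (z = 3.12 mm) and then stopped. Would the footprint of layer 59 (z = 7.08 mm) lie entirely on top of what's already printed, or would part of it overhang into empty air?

Compare the two slices. At z = 3.12: the cube (footprint 23.5×22.5) is included at this height (area 528.75 mm²); the cube at (-3.5, -1) is not intersected at this z (z outside [3.5, 22]); the cone at (-4, 0) (r1=7→r2=6.5) has section circumradius 6.995 here — a regular 24-gon (area = (24/2)·6.995²·sin(360°/24) = 151.96 mm²); the cone at (-4, -3.5) does not reach this height (z outside [6.5, 24]); After the difference (first − rest): starting from the 23.5×22.5 cube (528.75 mm²), the cone at (-4, 0) partially overlaps it — only the 11.79 mm² overlap (of its 151.96 mm²) is removed, clipping the outline — area = 516.96 mm². At z = 7.08: the cube (footprint 23.5×22.5) is included at this height (area 528.75 mm²); the cube at (-3.5, -1) is present — its section is the full 13.5×18 rectangle (area 243.00 mm²); the cone at (-4, 0) contributes a regular 24-gon of circumradius 6.823 (interpolated between r1=7 and r2=6.5 at t=0.355) (area = (24/2)·6.823²·sin(360°/24) = 144.57 mm²); the cone at (-4, -3.5): at t=0.033 of its height the radius interpolates to r₁+(r₂−r₁)t = 7.867, giving a regular 24-gon of that circumradius (area = (24/2)·7.867²·sin(360°/24) = 192.24 mm²); After the difference (first − rest): starting from the 23.5×22.5 cube (528.75 mm²), the 13.5×18 cube at (-3.5, -1) partially overlaps it — only the 170.00 mm² overlap (of its 243.00 mm²) is removed, clipping the outline; the cone at (-4, 0) misses the remaining region (no effect); the cone at (-4, -3.5) misses the remaining region (no effect) — area = 358.75 mm². Checking containment: the cross-section at z = 7.08 is a subset of the cross-section at z = 3.12.

entirely on top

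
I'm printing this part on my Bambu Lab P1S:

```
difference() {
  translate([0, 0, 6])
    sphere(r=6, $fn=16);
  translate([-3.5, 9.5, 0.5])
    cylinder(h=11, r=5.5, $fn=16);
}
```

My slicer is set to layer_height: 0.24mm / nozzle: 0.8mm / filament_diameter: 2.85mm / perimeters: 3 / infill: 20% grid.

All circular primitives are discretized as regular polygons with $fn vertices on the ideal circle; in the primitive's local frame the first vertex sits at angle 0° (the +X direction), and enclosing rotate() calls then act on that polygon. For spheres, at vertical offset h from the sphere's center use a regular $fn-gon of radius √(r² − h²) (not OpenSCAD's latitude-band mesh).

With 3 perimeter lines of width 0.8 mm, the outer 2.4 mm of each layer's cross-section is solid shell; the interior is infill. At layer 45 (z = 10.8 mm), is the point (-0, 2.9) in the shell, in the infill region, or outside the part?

At z = 10.8 mm: the sphere: section is a regular 16-gon, circumradius = √(r²−h²) = √(6²−4.8²) = 3.600; the r=5.5 cylinder at (-3.5, 9.5) contributes a regular 16-gon of circumradius 5.5; Subtracting the remaining from the first: starting from the r=6 sphere, the r=5.5 cylinder at (-3.5, 9.5) misses the remaining region (no effect) — 1 connected region. Overall, the cross-section is a single solid region. The nearest boundary edge runs (-1.38, 3.33)→(0.00, 3.60); distance from the point to it = 0.69 mm. The point is inside the cross-section, 0.69 mm from the nearest boundary — within the 2.4 mm shell band (3 × 0.8).

shell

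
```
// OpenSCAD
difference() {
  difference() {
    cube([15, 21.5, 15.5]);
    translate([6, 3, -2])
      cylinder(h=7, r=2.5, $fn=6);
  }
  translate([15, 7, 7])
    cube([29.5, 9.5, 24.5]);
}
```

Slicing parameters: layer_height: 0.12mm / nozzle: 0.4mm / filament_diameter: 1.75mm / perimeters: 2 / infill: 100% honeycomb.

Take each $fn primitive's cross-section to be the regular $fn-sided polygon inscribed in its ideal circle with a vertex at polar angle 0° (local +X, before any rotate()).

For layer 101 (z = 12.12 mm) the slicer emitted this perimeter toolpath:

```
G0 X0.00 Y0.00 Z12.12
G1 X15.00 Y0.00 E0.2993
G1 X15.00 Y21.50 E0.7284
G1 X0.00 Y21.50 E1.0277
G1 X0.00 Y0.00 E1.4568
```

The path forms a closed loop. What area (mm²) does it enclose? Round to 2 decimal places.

Apply the shoelace formula to the sequence of (X, Y) vertices; enclosed area = 322.50 mm².

322.50 mm²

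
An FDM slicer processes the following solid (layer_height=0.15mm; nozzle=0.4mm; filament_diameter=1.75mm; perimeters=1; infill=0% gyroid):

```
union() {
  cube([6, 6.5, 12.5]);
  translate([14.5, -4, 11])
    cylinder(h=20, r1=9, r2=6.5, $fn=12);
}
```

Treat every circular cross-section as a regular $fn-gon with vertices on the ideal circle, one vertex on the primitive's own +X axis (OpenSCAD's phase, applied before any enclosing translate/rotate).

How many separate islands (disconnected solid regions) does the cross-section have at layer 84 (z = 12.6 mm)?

1

At z = 12.6 mm: the cube is not intersected at this z (z outside [0, 12.5]); the cone at (14.5, -4) contributes a regular 12-gon of circumradius 8.800 (interpolated between r1=9 and r2=6.5 at t=0.080); Merging all regions: only the cone at (14.5, -4) is present, so the union is just that shape — 1 connected region. Overall, the cross-section is a single solid region. Island count = 1.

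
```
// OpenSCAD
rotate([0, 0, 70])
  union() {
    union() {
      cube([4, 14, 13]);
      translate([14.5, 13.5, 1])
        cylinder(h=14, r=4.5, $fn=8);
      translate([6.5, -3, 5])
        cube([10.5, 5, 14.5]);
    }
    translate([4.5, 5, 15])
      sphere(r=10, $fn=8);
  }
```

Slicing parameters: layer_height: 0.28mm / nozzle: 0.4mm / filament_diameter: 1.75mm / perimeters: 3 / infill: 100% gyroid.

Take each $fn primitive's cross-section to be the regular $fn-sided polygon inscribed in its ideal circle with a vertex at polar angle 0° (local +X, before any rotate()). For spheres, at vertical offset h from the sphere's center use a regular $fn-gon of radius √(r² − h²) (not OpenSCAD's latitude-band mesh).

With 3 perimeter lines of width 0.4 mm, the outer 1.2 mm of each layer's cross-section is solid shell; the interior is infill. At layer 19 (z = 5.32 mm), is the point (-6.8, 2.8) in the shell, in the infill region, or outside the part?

shell

At z = 5.32 mm: the cube (footprint 4×14) is included at this height; the r=4.5 cylinder at (14.5, 13.5) gives a regular 8-gon of circumradius 4.5 (constant along its height); the 10.5×5 cube at (6.5, -3) contributes its full rectangle; Taking the union: the 3 present regions are separate (no shared area or edge), so areas and boundary lengths simply add and each stays a separate island — 3 connected regions; the r=10 sphere at (4.5, 5) slices to a regular 8-gon of circumradius 2.510 (√(r²−h²) with h=9.68 from center); Taking the union: the regions partially overlap (shared area 6.50 mm²), so overlapping operands fuse into one piece — 3 connected regions; (rotated 70° about Z; rotation is an isometry so areas/perimeters/island counts are preserved). Overall, the cross-section has 3 separate islands. Undo the 70° rotation: the query point maps to (0.305, 7.348) in the un-rotated model frame. The nearest boundary edge runs (0.00, 0.00)→(0.00, 14.00); distance from the point to it = 0.31 mm. (Shell/infill is judged within the island containing the point — the largest one.) The point is inside the cross-section, 0.31 mm from the nearest boundary — within the 1.2 mm shell band (3 × 0.4).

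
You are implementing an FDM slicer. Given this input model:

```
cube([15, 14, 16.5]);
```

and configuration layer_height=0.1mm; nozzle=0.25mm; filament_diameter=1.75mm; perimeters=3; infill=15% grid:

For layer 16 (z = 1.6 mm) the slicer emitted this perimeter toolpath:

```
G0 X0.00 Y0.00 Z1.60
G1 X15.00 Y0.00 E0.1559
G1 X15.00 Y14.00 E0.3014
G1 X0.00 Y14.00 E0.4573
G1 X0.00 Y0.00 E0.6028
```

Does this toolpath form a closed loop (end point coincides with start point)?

yes

Start point (G0): (0.00, 0.00). End point (last G1): the path returns to the start — closed.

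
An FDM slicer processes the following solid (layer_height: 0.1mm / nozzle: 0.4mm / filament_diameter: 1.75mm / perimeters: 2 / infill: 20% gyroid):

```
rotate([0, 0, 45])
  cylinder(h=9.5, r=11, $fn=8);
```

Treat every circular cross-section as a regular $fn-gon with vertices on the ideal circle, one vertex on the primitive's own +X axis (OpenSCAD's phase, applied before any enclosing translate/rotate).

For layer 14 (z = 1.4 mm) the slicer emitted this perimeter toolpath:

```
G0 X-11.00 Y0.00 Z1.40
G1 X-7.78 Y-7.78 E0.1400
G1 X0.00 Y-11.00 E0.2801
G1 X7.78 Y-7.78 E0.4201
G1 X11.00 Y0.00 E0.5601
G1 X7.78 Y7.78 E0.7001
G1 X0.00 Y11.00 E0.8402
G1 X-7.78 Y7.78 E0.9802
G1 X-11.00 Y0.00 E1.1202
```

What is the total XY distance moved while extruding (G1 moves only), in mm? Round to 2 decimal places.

Sum the Euclidean lengths of each G1 segment: total = 67.36 mm.

67.36 mm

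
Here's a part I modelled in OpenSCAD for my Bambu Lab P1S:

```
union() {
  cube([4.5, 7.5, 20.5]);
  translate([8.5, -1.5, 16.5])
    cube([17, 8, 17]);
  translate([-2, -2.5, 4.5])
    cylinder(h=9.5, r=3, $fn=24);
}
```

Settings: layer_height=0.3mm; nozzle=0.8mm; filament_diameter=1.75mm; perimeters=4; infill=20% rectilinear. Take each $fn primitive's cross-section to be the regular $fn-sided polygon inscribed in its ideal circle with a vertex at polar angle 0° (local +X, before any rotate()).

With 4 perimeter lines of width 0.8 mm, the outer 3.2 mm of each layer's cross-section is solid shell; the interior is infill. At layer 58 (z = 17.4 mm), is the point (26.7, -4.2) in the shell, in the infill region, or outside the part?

At z = 17.4 mm: the 4.5×7.5 cube contributes its full rectangle; the cube at (8.5, -1.5) (footprint 17×8) is included at this height; the cylinder at (-2, -2.5) does not reach this height (z outside [4.5, 14]); Combining (union): the 2 present regions are separate (no shared area or edge), so areas and boundary lengths simply add and each stays a separate island — 2 connected regions. Overall, the cross-section has 2 separate islands. The nearest boundary edge runs (25.50, 6.50)→(25.50, -1.50); distance from the point to it = 2.95 mm. The point is not inside any of the regions above, so it lies outside the cross-section (2.95 mm from the nearest boundary).

outside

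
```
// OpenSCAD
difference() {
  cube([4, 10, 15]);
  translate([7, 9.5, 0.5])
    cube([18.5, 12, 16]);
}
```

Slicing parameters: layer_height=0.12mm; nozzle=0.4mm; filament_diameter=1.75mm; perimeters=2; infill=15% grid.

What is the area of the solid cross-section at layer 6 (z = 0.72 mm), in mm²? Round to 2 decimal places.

40.00 mm²

At z = 0.72 mm: the cube (footprint 4×10) is included at this height (area 40.00 mm²); the 18.5×12 cube at (7, 9.5) contributes its full rectangle (area 222.00 mm²); Taking the first minus the rest: starting from the 4×10 cube (40.00 mm²), the 18.5×12 cube at (7, 9.5) misses the remaining region (no effect) — area = 40.00 mm². Overall, the cross-section is a single solid region. Net area = 40.00 mm².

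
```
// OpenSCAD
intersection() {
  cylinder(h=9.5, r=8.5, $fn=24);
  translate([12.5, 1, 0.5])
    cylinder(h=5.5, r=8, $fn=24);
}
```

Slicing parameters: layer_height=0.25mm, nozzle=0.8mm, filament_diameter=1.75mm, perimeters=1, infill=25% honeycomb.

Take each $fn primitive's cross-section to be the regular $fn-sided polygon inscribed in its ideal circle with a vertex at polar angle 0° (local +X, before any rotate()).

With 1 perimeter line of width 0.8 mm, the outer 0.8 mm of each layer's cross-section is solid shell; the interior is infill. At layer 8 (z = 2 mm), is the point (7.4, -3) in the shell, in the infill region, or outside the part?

shell

At z = 2 mm: the r=8.5 cylinder contributes a regular 24-gon of circumradius 8.5; the r=8 cylinder at (12.5, 1) gives a regular 24-gon of circumradius 8 (constant along its height); Keeping only the common overlap: the r=8 cylinder at (12.5, 1) partially overlaps the r=8.5 cylinder; clipping to the common part keeps 27.97 mm² — 1 connected region. Overall, the cross-section is a single solid region. The nearest boundary edge runs (8.21, -2.20)→(7.36, -4.25); distance from the point to it = 0.44 mm. The point is inside the cross-section, 0.44 mm from the nearest boundary — within the 0.8 mm shell band (1 × 0.8).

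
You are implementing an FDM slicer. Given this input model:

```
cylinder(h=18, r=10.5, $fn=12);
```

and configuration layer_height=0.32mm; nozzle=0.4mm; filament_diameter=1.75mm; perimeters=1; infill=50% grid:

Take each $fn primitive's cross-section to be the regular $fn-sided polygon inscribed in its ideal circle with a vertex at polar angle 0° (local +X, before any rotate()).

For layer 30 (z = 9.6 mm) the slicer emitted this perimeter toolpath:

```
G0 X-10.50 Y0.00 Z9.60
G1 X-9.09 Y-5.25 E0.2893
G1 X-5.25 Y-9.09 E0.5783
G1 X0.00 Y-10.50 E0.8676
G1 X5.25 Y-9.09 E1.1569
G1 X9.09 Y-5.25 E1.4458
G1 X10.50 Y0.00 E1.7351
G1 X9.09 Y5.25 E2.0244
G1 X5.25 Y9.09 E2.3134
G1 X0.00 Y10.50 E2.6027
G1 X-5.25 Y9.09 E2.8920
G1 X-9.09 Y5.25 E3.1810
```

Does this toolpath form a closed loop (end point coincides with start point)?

no

Start point (G0): (-10.50, 0.00). End point (last G1): the path does not return to the start — open.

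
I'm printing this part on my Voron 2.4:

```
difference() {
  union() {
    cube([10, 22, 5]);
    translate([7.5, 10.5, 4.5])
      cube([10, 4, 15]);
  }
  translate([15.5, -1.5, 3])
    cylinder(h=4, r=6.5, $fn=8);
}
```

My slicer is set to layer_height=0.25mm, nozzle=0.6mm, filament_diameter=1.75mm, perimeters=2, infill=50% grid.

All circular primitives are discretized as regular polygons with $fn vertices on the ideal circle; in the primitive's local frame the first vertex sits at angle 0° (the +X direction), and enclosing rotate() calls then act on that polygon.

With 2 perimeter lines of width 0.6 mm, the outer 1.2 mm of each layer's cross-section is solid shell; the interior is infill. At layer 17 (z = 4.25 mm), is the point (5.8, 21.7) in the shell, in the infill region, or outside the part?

shell

At z = 4.25 mm: the cube (footprint 10×22) is included at this height; the cube at (7.5, 10.5) is not intersected at this z (z outside [4.5, 19.5]); Combining (union): only the 10×22 cube is present, so the union is just that shape — 1 connected region; the r=6.5 cylinder at (15.5, -1.5) contributes a regular 8-gon of circumradius 6.5; Subtracting the remaining from the first: starting from that combined region, the r=6.5 cylinder at (15.5, -1.5) partially overlaps it — only the 0.17 mm² overlap (of its 119.50 mm²) is removed, clipping the outline — 1 connected region. Overall, the cross-section is a single solid region. The nearest boundary edge runs (0.00, 22.00)→(10.00, 22.00); distance from the point to it = 0.30 mm. The point is inside the cross-section, 0.30 mm from the nearest boundary — within the 1.2 mm shell band (2 × 0.6).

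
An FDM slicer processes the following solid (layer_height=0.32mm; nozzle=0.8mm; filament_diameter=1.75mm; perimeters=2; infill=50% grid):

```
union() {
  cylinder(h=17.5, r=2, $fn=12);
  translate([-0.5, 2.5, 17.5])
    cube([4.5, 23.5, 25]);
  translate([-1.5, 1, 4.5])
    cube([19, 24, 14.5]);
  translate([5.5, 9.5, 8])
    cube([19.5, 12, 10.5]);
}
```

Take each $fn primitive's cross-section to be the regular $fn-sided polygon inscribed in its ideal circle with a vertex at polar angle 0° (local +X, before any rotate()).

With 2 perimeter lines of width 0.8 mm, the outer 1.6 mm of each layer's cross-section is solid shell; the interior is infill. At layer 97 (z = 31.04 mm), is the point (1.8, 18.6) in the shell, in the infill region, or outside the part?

At z = 31.04 mm: the cylinder is absent (z outside [0, 17.5]); the cube at (-0.5, 2.5) (footprint 4.5×23.5) is included at this height; the cube at (-1.5, 1) is not intersected at this z (z outside [4.5, 19]); the cube at (5.5, 9.5) is not intersected at this z (z outside [8, 18.5]); Merging all regions: only the 4.5×23.5 cube at (-0.5, 2.5) is present, so the union is just that shape — 1 connected region. Overall, the cross-section is a single solid region. The nearest boundary edge runs (4.00, 2.50)→(4.00, 26.00); distance from the point to it = 2.20 mm. The point is inside the cross-section and 2.20 mm from the nearest boundary — more than the 1.6 mm shell width (2 × 0.8), so it's in the infill interior.

infill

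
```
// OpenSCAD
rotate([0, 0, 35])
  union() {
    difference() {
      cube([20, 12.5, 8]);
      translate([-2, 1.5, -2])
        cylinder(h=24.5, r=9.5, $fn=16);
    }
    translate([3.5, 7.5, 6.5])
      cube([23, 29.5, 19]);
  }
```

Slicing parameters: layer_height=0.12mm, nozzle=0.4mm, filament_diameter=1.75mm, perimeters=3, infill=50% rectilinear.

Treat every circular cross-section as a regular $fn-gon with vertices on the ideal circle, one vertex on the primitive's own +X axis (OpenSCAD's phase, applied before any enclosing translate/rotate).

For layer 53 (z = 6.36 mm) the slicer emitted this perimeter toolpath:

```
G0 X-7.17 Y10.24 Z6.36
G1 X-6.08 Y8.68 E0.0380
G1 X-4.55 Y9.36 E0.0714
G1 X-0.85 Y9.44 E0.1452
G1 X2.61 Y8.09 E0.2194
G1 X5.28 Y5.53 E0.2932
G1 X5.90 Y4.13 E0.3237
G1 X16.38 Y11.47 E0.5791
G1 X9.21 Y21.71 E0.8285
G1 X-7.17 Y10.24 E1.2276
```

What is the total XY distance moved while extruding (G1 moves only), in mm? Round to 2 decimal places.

61.51 mm

Sum the Euclidean lengths of each G1 segment: total = 61.51 mm.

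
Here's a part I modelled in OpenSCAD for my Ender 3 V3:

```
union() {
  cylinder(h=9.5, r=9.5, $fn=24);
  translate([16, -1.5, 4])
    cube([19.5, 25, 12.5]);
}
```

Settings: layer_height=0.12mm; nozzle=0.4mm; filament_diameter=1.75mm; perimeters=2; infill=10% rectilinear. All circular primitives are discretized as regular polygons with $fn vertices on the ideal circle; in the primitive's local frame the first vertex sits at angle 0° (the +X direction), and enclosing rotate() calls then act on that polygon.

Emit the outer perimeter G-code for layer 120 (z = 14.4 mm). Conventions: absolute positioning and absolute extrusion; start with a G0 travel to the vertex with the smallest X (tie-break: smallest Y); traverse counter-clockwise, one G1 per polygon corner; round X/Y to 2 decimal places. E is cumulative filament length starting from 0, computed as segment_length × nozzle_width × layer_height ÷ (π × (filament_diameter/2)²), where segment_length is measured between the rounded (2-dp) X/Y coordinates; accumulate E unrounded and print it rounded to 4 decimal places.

G0 X16.00 Y-1.50 Z14.40
G1 X35.50 Y-1.50 E0.3891
G1 X35.50 Y23.50 E0.8880
G1 X16.00 Y23.50 E1.2772
G1 X16.00 Y-1.50 E1.7761

At z = 14.4 mm: the cylinder is absent (z outside [0, 9.5]); the cube at (16, -1.5) is present — its section is the full 19.5×25 rectangle; Merging all regions: only the 19.5×25 cube at (16, -1.5) is present, so the union is just that shape — 1 connected region. The outline is a single polygon with 4 vertices. Extrusion per mm of travel: 0.4 × 0.12 / (π × 0.875²) = 0.019956. Accumulating E over each segment gives final E = 1.7761.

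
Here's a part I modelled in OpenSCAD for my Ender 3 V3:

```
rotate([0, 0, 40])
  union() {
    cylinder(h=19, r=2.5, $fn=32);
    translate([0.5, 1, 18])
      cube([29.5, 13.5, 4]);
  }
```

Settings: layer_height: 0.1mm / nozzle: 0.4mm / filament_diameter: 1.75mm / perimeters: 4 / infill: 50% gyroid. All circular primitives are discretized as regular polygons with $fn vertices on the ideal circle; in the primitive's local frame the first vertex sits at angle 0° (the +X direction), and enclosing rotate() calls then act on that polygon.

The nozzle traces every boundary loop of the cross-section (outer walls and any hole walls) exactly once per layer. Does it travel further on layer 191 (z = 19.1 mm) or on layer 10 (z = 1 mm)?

layer 191 (z = 19.1 mm)

Layer 191 (z = 19.1): the cylinder does not reach this height (z outside [0, 19]); the 29.5×13.5 cube at (0.5, 1) contributes its full rectangle (perimeter 86.00 mm); Combining (union): only the 29.5×13.5 cube at (0.5, 1) is present, so the union is just that shape — boundary = 86.00 mm; (whole slice rotated 40° about Z — lengths, areas and connectivity unchanged). So its perimeter = 86.00 mm. Layer 10 (z = 1): the r=2.5 cylinder contributes a regular 32-gon of circumradius 2.5 (perimeter = 2·32·2.500·sin(180°/32) = 15.68 mm); the cube at (0.5, 1) is absent (z outside [18, 22]); Combining (union): only the r=2.5 cylinder is present, so the union is just that shape — boundary = 15.68 mm; (rotated 40° about Z; rotation is an isometry so areas/perimeters/island counts are preserved). So its perimeter = 15.68 mm. Layer 191 is larger (86.00 vs 15.68 mm).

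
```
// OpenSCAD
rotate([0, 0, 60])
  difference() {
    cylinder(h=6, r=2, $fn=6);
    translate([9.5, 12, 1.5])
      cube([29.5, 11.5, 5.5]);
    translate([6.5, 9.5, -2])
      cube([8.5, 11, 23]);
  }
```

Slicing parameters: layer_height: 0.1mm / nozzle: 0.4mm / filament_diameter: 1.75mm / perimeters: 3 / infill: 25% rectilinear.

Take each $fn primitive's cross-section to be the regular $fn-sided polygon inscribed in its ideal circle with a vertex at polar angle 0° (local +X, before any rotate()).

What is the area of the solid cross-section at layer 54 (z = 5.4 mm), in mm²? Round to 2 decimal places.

10.39 mm²

At z = 5.4 mm: the r=2 cylinder gives a regular 6-gon of circumradius 2 (constant along its height) (area = (6/2)·2.000²·sin(360°/6) = 10.39 mm²); the cube at (9.5, 12) (footprint 29.5×11.5) is included at this height (area 339.25 mm²); the cube at (6.5, 9.5) (footprint 8.5×11) is included at this height (area 93.50 mm²); After the difference (first − rest): starting from the r=2 cylinder (10.39 mm²), the 29.5×11.5 cube at (9.5, 12) misses the remaining region (no effect); the 8.5×11 cube at (6.5, 9.5) misses the remaining region (no effect) — area = 10.39 mm²; (rotated 60° about Z; rotation is an isometry so areas/perimeters/island counts are preserved). Overall, the cross-section is a single solid region. Net area = 10.39 mm².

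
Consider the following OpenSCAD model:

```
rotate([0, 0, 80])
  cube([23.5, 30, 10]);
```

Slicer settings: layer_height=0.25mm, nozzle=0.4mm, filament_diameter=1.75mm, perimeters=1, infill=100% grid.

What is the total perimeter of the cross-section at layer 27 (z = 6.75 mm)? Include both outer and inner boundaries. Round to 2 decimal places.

107.00 mm

At z = 6.75 mm: the 23.5×30 cube contributes its full rectangle (perimeter 107.00 mm); (rotated 80° about Z; rotation is an isometry so areas/perimeters/island counts are preserved). Overall, the cross-section is a single solid region. Total boundary length (outer) = 107.00 mm.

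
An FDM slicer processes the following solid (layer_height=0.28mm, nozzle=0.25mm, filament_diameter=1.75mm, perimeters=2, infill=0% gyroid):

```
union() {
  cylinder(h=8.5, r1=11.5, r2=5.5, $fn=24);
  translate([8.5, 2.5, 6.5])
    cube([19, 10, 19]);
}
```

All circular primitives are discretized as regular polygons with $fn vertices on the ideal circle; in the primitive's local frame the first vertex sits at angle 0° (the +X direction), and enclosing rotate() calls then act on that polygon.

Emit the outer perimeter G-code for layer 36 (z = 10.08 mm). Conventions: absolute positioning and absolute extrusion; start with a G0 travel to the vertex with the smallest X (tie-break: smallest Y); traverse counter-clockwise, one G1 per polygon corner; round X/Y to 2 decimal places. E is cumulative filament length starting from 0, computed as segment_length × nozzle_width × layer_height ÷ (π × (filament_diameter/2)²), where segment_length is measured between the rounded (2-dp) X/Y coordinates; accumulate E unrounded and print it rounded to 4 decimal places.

G0 X8.50 Y2.50 Z10.08
G1 X27.50 Y2.50 E0.5529
G1 X27.50 Y12.50 E0.8440
G1 X8.50 Y12.50 E1.3969
G1 X8.50 Y2.50 E1.6880

At z = 10.08 mm: the cone is not intersected at this z (z outside [0, 8.5]); the cube at (8.5, 2.5) (footprint 19×10) is included at this height; Taking the union: only the 19×10 cube at (8.5, 2.5) is present, so the union is just that shape — 1 connected region. The outline is a single polygon with 4 vertices. Extrusion per mm of travel: 0.25 × 0.28 / (π × 0.875²) = 0.029103. Accumulating E over each segment gives final E = 1.6880.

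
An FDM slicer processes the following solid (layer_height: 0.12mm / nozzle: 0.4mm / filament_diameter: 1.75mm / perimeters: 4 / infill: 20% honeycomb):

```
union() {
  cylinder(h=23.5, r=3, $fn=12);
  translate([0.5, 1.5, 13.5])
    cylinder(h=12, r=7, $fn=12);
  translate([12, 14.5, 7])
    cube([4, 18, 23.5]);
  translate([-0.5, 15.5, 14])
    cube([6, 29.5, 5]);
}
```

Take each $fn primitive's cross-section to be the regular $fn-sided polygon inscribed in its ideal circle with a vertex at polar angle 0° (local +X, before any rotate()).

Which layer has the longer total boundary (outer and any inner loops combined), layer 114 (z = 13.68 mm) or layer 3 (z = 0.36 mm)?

layer 114 (z = 13.68 mm)

Layer 114 (z = 13.68): the cylinder: section is a regular 12-gon, circumradius r=3 (perimeter = 2·12·3.000·sin(180°/12) = 18.63 mm); the r=7 cylinder at (0.5, 1.5) gives a regular 12-gon of circumradius 7 (constant along its height) (perimeter = 2·12·7.000·sin(180°/12) = 43.48 mm); the cube at (12, 14.5) (footprint 4×18) is included at this height (perimeter 44.00 mm); the cube at (-0.5, 15.5) is absent (z outside [14, 19]); Combining (union): the regions partially overlap (shared area 27.00 mm²), so the edge portions inside another operand are dropped and the merged outline is re-measured after clipping — boundary = 87.48 mm. So its perimeter = 87.48 mm. Layer 3 (z = 0.36): the cylinder: section is a regular 12-gon, circumradius r=3 (perimeter = 2·12·3.000·sin(180°/12) = 18.63 mm); the cylinder at (0.5, 1.5) is absent (z outside [13.5, 25.5]); the cube at (12, 14.5) is absent (z outside [7, 30.5]); the cube at (-0.5, 15.5) does not reach this height (z outside [14, 19]); Merging all regions: only the r=3 cylinder is present, so the union is just that shape — boundary = 18.63 mm. So its perimeter = 18.63 mm. Layer 114 is larger (87.48 vs 18.63 mm).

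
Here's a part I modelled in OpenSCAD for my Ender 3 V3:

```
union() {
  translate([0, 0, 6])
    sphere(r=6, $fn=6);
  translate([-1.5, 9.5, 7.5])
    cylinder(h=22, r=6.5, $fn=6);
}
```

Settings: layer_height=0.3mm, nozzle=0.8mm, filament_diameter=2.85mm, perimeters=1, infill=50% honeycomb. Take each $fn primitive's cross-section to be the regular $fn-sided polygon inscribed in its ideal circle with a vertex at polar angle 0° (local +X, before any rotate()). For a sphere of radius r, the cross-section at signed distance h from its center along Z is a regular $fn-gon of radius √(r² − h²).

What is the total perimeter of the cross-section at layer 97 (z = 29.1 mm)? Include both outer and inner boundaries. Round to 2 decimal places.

39.00 mm

At z = 29.1 mm: the sphere does not reach this height (|z−center|=23.100 > r=6); the cylinder at (-1.5, 9.5): section is a regular 6-gon, circumradius r=6.5 (perimeter = 2·6·6.500·sin(180°/6) = 39.00 mm); Taking the union: only the r=6.5 cylinder at (-1.5, 9.5) is present, so the union is just that shape — boundary = 39.00 mm. Overall, the cross-section is a single solid region. Total boundary length (outer) = 39.00 mm.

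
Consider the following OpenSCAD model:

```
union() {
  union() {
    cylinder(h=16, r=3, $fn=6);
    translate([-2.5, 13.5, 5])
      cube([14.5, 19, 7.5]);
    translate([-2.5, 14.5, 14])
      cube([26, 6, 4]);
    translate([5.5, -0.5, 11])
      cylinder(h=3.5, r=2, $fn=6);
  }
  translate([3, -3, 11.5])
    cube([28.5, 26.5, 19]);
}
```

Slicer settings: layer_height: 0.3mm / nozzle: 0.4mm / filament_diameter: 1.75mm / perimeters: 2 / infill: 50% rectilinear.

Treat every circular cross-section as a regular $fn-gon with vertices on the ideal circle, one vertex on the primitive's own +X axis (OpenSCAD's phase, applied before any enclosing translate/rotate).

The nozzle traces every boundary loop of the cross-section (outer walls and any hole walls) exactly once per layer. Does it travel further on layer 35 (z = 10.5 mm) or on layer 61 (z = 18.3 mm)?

Layer 35 (z = 10.5): the r=3 cylinder gives a regular 6-gon of circumradius 3 (constant along its height) (perimeter = 2·6·3.000·sin(180°/6) = 18.00 mm); the cube at (-2.5, 13.5) is present — its section is the full 14.5×19 rectangle (perimeter 67.00 mm); the cube at (-2.5, 14.5) is not intersected at this z (z outside [14, 18]); the cylinder at (5.5, -0.5) is absent (z outside [11, 14.5]); Taking the union: the 2 present regions are separate (no shared area or edge), so areas and boundary lengths simply add and each stays a separate island — boundary = 85.00 mm; the cube at (3, -3) does not reach this height (z outside [11.5, 30.5]); Combining (union): only that combined region is present, so the union is just that shape — boundary = 85.00 mm. So its perimeter = 85.00 mm. Layer 61 (z = 18.3): the cylinder is not intersected at this z (z outside [0, 16]); the cube at (-2.5, 13.5) does not reach this height (z outside [5, 12.5]); the cube at (-2.5, 14.5) is not intersected at this z (z outside [14, 18]); the cylinder at (5.5, -0.5) is not intersected at this z (z outside [11, 14.5]); Taking the union: nothing is present at this height; the cube at (3, -3) is present — its section is the full 28.5×26.5 rectangle (perimeter 110.00 mm); Combining (union): only the 28.5×26.5 cube at (3, -3) is present, so the union is just that shape — boundary = 110.00 mm. So its perimeter = 110.00 mm. Layer 61 is larger (110.00 vs 85.00 mm).

layer 61 (z = 18.3 mm)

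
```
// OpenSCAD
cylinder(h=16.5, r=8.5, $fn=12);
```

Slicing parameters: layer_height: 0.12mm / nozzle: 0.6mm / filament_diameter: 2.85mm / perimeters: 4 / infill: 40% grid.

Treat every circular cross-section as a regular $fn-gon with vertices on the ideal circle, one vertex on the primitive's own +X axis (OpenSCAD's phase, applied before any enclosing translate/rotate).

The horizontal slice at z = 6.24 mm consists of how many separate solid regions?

At z = 6.24 mm: the cylinder: section is a regular 12-gon, circumradius r=8.5. The result has 1 disconnected region.

1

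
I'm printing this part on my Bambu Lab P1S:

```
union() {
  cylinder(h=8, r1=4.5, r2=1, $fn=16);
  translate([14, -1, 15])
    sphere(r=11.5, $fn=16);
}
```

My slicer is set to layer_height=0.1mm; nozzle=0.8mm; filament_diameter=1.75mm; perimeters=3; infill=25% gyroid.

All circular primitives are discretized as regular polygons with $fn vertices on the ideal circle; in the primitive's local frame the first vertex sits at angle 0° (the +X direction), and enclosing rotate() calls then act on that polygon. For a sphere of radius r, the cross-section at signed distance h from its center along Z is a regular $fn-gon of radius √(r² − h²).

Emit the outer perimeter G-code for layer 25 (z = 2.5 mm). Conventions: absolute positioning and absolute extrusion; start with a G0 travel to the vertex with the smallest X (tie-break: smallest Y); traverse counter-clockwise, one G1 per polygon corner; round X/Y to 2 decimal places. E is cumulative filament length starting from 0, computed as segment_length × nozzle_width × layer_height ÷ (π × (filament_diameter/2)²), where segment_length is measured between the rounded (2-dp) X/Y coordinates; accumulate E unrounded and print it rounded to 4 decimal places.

At z = 2.5 mm: the cone: at t=0.312 of its height the radius interpolates to r₁+(r₂−r₁)t = 3.406, giving a regular 16-gon of that circumradius; the sphere at (14, -1) does not reach this height (|z−center|=12.500 > r=11.5); Taking the union: only the cone is present, so the union is just that shape — 1 connected region. The outline is a single polygon with 16 vertices. Extrusion per mm of travel: 0.8 × 0.1 / (π × 0.875²) = 0.033260. Accumulating E over each segment gives final E = 0.7077.

G0 X-3.41 Y0.00 Z2.50
G1 X-3.15 Y-1.30 E0.0441
G1 X-2.41 Y-2.41 E0.0885
G1 X-1.30 Y-3.15 E0.1328
G1 X0.00 Y-3.41 E0.1769
G1 X1.30 Y-3.15 E0.2210
G1 X2.41 Y-2.41 E0.2654
G1 X3.15 Y-1.30 E0.3098
G1 X3.41 Y0.00 E0.3539
G1 X3.15 Y1.30 E0.3980
G1 X2.41 Y2.41 E0.4423
G1 X1.30 Y3.15 E0.4867
G1 X0.00 Y3.41 E0.5308
G1 X-1.30 Y3.15 E0.5749
G1 X-2.41 Y2.41 E0.6193
G1 X-3.15 Y1.30 E0.6636
G1 X-3.41 Y0.00 E0.7077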